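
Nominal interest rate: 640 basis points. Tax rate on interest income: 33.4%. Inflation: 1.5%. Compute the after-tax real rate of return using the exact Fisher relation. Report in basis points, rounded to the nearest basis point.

272 basis points

After-tax nominal return = 6.4% × (1 − 0.334) = 4.2624%.
1 + r = 1.042624 / 1.01500 = 1.027216
After-tax real rate = 1.027216 − 1 → 272 basis points.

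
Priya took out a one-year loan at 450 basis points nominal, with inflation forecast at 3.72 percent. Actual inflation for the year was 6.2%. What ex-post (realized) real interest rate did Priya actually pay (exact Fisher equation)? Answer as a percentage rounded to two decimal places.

-1.60%

Ex-post: (1 + 0.0450)/(1 + 0.0620) − 1 = -1.6008%
So the realized real rate is -1.60%.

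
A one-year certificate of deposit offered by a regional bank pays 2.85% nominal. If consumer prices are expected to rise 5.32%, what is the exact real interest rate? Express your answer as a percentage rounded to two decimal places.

-2.35%

1 + r = 1.02850 / 1.05320 = 0.976548
r = 0.976548 − 1 = -2.3452%, i.e. -2.35%.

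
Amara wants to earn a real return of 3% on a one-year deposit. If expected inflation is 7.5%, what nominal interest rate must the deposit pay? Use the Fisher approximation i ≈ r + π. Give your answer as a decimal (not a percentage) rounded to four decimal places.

i ≈ r + π = 3% + 7.5% = 0.1050.

0.1050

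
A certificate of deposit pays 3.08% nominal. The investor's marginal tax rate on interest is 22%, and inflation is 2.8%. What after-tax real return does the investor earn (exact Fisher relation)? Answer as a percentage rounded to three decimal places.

After-tax nominal return = 3.08% × (1 − 0.22) = 2.4024%.
1 + r = 1.024024 / 1.02800 = 0.996132
After-tax real rate = 0.996132 − 1 → -0.387%.

-0.387%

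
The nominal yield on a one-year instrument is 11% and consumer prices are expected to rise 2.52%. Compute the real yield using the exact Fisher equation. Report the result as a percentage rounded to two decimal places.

8.27%

By the Fisher identity, 1 + r = (1 + i)/(1 + π).
1 + r = 1.11000 / 1.02520 = 1.082716
r = 1.082716 − 1 = 8.2716%, i.e. 8.27%.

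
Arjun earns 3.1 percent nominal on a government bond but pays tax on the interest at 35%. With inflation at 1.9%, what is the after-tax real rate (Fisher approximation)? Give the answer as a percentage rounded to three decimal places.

After-tax nominal return = 3.1% × (1 − 0.35) = 2.0150%.
r ≈ 2.0150% − 1.9% → 0.115%.

0.115%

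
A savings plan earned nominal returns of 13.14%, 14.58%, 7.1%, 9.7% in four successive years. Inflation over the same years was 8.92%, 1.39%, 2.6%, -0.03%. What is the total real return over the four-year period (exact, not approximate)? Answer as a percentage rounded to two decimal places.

Compound the nominal returns: 1.1314 × 1.1458 × 1.0710 × 1.0970 = 1.523074.
Compound inflation: 1.0892 × 1.0139 × 1.0260 × 0.9997 = 1.132713.
Deflate: 1.523074 / 1.132713 = 1.344625.
Total real return = 1.344625 − 1 → 34.46%.

34.46%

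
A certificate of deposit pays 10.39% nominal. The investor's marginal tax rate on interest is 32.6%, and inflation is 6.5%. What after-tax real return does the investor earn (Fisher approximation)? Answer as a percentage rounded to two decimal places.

After-tax nominal return = 10.39% × (1 − 0.326) = 7.00286%.
r ≈ 7.00286% − 6.5% → 0.50%.

0.50%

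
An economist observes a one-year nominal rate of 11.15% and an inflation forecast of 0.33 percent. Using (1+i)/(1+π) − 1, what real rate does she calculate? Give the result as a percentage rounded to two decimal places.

By the Fisher identity, 1 + r = (1 + i)/(1 + π).
1 + r = 1.11150 / 1.00330 = 1.107844
r = 1.107844 − 1 = 10.7844%, i.e. 10.78%.

10.78%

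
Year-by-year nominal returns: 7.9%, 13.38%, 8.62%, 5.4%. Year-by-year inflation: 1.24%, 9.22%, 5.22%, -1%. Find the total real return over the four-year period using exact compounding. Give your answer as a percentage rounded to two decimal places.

Compound the nominal returns: 1.0790 × 1.1338 × 1.0862 × 1.0540 = 1.400581.
Compound inflation: 1.0124 × 1.0922 × 1.0522 × 0.9900 = 1.151828.
Deflate: 1.400581 / 1.151828 = 1.215963.
Total real return = 1.215963 − 1 → 21.60%.

21.60%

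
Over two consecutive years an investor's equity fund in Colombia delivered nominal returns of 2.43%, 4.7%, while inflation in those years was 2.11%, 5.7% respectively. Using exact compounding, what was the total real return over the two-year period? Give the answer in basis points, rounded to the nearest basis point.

Compound the nominal returns: 1.0243 × 1.0470 = 1.072442.
Compound inflation: 1.0211 × 1.0570 = 1.079303.
Deflate: 1.072442 / 1.079303 = 0.993643.
Total real return = 0.993643 − 1 → -64 basis points.

-64 basis points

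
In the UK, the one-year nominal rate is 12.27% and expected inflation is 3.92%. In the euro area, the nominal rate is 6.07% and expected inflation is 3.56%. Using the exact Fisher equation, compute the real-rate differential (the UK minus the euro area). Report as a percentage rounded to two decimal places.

The UK: (1 + 0.1227)/(1 + 0.0392) − 1 = 8.0350%
The euro area: (1 + 0.0607)/(1 + 0.0356) − 1 = 2.4237%
Differential = 8.0350% − 2.4237% = 5.6113% → 5.61%.

5.61%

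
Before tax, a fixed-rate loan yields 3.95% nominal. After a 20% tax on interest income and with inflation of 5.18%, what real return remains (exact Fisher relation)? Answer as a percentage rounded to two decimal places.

-1.92%

After-tax nominal return = 3.95% × (1 − 0.2) = 3.1600%.
1 + r = 1.03160 / 1.05180 = 0.980795
After-tax real rate = 0.980795 − 1 → -1.92%.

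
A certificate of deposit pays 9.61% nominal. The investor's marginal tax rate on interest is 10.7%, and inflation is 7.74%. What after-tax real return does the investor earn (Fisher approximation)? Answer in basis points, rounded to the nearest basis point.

After-tax nominal return = 9.61% × (1 − 0.107) = 8.58173%.
r ≈ 8.58173% − 7.74% → 84 basis points.

84 basis points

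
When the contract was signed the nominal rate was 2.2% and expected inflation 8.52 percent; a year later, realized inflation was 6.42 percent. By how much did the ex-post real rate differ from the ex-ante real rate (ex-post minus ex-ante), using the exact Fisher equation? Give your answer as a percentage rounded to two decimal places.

Ex-ante: (1 + 0.0220)/(1 + 0.0852) − 1 = -5.8238%
Ex-post: (1 + 0.0220)/(1 + 0.0642) − 1 = -3.9654%
Difference (ex-post − ex-ante) = 1.8584% → 1.86%.

1.86%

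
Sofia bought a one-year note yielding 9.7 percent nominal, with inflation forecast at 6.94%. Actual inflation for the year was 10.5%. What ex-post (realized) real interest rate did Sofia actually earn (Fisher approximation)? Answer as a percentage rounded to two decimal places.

Ex-post: 9.7% − 10.5% = -0.800%
So the realized real rate is -0.80%.

-0.80%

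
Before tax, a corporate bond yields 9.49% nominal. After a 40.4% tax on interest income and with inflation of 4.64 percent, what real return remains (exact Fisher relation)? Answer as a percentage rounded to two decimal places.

After-tax nominal return = 9.49% × (1 − 0.404) = 5.65604%.
1 + r = 1.0565604 / 1.04640 = 1.009710
After-tax real rate = 1.009710 − 1 → 0.97%.

0.97%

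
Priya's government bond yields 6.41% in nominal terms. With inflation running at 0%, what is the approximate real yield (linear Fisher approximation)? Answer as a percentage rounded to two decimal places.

r ≈ i − π = 6.41% − 0% = 6.41%.

6.41%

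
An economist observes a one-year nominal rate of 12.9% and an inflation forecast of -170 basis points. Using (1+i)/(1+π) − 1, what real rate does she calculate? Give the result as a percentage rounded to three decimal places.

By the Fisher identity, 1 + r = (1 + i)/(1 + π).
1 + r = 1.12900 / 0.98300 = 1.1485249
r = 1.1485249 − 1 = 14.85249%, i.e. 14.852%.

14.852%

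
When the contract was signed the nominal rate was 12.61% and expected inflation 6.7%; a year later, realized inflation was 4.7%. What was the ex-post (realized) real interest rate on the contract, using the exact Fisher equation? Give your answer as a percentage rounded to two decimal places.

Ex-post: (1 + 0.1261)/(1 + 0.0470) − 1 = 7.5549%
So the realized real rate is 7.55%.

7.55%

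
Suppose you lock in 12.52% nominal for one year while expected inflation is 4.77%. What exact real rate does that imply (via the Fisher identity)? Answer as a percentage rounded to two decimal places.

7.40%

By the Fisher identity, 1 + r = (1 + i)/(1 + π).
1 + r = 1.12520 / 1.04770 = 1.073972
r = 1.073972 − 1 = 7.3972%, i.e. 7.40%.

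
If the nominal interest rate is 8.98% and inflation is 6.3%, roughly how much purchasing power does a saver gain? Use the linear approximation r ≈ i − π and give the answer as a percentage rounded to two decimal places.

2.68%

r ≈ i − π = 8.98% − 6.3% = 2.68%.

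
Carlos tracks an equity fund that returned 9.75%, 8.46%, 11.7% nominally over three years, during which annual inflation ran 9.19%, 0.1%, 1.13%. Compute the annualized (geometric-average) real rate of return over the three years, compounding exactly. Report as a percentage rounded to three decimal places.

Nominal growth factor = 1.0975 × 1.0846 × 1.1170 = 1.329619275
Price-level growth factor = 1.0919 × 1.0010 × 1.0113 = 1.105342708
Real growth factor = 1.329619275 / 1.105342708 = 1.202902289
Annualized real rate = 1.202902289^(1/3) − 1 = 6.35146% → 6.351%.

6.351%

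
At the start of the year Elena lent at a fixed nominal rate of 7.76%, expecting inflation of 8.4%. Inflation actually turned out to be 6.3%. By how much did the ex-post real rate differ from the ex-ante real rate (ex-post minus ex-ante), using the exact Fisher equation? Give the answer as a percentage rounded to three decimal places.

Ex-ante: (1 + 0.0776)/(1 + 0.0840) − 1 = -0.5904%
Ex-post: (1 + 0.0776)/(1 + 0.0630) − 1 = 1.3735%
Difference (ex-post − ex-ante) = 1.9639% → 1.964%.

1.964%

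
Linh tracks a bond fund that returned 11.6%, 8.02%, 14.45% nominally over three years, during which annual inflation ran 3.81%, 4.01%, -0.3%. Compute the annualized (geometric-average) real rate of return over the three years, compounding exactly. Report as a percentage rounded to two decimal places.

8.62%

Compound the nominal returns: 1.1160 × 1.0802 × 1.1445 = 1.37969841.
Compound inflation: 1.0381 × 1.0401 × 0.9970 = 1.07648863.
Deflate: 1.37969841 / 1.07648863 = 1.28166557.
Annualized real rate = 1.28166557^(1/3) − 1 = 8.6238% → 8.62%.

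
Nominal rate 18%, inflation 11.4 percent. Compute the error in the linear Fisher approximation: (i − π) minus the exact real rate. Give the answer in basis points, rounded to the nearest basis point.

68 basis points

Approximate: r ≈ 18.000% − 11.400% = 6.6000%
Exact: (1 + 0.1800)/(1 + 0.1140) − 1 = 5.9246%
Error = 6.6000% − 5.9246% = 0.6754% → 68 basis points.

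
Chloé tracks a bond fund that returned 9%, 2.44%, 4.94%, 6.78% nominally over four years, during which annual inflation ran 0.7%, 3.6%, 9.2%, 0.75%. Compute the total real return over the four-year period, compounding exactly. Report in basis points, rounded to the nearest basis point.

901 basis points

Compound the nominal returns: 1.0900 × 1.0244 × 1.0494 × 1.0678 = 1.251201.
Compound inflation: 1.0070 × 1.0360 × 1.0920 × 1.0075 = 1.147775.
Deflate: 1.251201 / 1.147775 = 1.090110.
Total real return = 1.090110 − 1 → 901 basis points.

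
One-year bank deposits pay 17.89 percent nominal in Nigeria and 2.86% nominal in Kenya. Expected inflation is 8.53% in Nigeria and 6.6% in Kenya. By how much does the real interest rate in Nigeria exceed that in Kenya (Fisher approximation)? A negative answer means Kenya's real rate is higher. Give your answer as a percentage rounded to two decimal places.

13.10%

Nigeria: 17.89% − 8.53% = 9.360%
Kenya: 2.86% − 6.6% = -3.740%
Differential = 13.100% → 13.10%.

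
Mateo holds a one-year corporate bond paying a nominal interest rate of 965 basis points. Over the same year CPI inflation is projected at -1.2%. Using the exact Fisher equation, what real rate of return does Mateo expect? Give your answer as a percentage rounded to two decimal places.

By the Fisher equation, 1 + r = (1 + i)/(1 + π).
1 + r = 1.09650 / 0.98800 = 1.109818
r = 1.109818 − 1 = 10.9818%, i.e. 10.98%.

10.98%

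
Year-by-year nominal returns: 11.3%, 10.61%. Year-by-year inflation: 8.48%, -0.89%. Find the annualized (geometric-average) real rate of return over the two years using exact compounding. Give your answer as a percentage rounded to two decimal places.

Nominal growth factor = 1.1130 × 1.1061 = 1.23108930
Price-level growth factor = 1.0848 × 0.9911 = 1.07514528
Real growth factor = 1.23108930 / 1.07514528 = 1.14504460
Annualized real rate = 1.14504460^(1/2) − 1 = 7.0068% → 7.01%.

7.01%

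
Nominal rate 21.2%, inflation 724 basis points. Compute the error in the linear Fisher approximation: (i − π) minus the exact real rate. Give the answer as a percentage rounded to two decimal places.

0.94%

Approximate: r ≈ 21.200% − 7.240% = 13.9600%
Exact: (1 + 0.2120)/(1 + 0.0724) − 1 = 13.0175%
Error = 13.9600% − 13.0175% = 0.9425% → 0.94%.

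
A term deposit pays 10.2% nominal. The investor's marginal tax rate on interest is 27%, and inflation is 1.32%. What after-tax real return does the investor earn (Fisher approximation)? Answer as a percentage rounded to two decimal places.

After-tax nominal return = 10.2% × (1 − 0.27) = 7.4460%.
r ≈ 7.4460% − 1.32% → 6.13%.

6.13%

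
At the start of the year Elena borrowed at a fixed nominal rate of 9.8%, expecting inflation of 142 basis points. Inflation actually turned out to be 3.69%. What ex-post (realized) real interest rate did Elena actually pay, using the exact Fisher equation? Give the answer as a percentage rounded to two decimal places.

5.89%

Ex-post: (1 + 0.0980)/(1 + 0.0369) − 1 = 5.8926%
So the realized real rate is 5.89%.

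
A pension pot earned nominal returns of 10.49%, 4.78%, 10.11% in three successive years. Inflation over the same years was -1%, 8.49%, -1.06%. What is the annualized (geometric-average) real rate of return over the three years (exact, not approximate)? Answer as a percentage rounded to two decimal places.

Nominal growth factor = 1.1049 × 1.0478 × 1.1011 = 1.27475913
Price-level growth factor = 0.9900 × 1.0849 × 0.9894 = 1.06266606
Real growth factor = 1.27475913 / 1.06266606 = 1.19958581
Annualized real rate = 1.19958581^(1/3) − 1 = 6.2536% → 6.25%.

6.25%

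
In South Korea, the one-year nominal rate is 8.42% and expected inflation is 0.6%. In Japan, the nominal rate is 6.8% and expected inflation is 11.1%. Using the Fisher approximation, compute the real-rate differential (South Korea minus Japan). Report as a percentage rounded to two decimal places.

South Korea: 8.42% − 0.6% = 7.820%
Japan: 6.8% − 11.1% = -4.300%
Differential = 12.120% → 12.12%.

12.12%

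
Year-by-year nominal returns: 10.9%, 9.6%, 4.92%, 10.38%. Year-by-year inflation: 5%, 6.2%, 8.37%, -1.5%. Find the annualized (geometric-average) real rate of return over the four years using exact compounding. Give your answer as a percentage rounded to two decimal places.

Compound the nominal returns: 1.1090 × 1.0960 × 1.0492 × 1.1038 = 1.40763732.
Compound inflation: 1.0500 × 1.0620 × 1.0837 × 0.9850 = 1.19030736.
Deflate: 1.40763732 / 1.19030736 = 1.18258306.
Annualized real rate = 1.18258306^(1/4) − 1 = 4.2817% → 4.28%.

4.28%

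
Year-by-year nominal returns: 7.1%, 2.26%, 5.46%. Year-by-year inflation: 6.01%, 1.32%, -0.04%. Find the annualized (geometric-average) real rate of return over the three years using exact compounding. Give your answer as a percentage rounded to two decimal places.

2.46%

Nominal growth factor = 1.0710 × 1.0226 × 1.0546 = 1.15500277
Price-level growth factor = 1.0601 × 1.0132 × 0.9996 = 1.07366368
Real growth factor = 1.15500277 / 1.07366368 = 1.07575844
Annualized real rate = 1.07575844^(1/3) − 1 = 2.4641% → 2.46%.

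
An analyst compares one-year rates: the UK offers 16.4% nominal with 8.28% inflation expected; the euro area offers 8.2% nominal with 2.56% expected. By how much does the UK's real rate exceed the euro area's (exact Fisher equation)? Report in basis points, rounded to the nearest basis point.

The UK: (1 + 0.1640)/(1 + 0.0828) − 1 = 7.4991%
The euro area: (1 + 0.0820)/(1 + 0.0256) − 1 = 5.4992%
Differential = 7.4991% − 5.4992% = 1.9999% → 200 basis points.

200 basis points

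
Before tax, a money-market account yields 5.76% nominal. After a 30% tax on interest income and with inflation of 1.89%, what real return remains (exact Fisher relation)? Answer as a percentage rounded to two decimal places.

After-tax nominal return = 5.76% × (1 − 0.3) = 4.0320%.
1 + r = 1.04032 / 1.01890 = 1.021023
After-tax real rate = 1.021023 − 1 → 2.10%.

2.10%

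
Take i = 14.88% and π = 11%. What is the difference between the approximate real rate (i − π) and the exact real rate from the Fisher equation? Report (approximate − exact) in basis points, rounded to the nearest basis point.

38 basis points

Approximate: r ≈ 14.880% − 11.000% = 3.8800%
Exact: (1 + 0.1488)/(1 + 0.1100) − 1 = 3.4955%
Error = 3.8800% − 3.4955% = 0.3845% → 38 basis points.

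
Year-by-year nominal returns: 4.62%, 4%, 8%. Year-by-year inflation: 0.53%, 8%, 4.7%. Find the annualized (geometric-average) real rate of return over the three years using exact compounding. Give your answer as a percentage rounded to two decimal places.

Compound the nominal returns: 1.0462 × 1.0400 × 1.0800 = 1.17509184.
Compound inflation: 1.0053 × 1.0800 × 1.0470 = 1.13675303.
Deflate: 1.17509184 / 1.13675303 = 1.03372660.
Annualized real rate = 1.03372660^(1/3) − 1 = 1.1118% → 1.11%.

1.11%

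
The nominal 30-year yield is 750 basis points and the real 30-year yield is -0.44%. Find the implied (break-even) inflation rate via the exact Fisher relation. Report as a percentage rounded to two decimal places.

(1 + π) = (1 + i)/(1 + r) = 1.07500 / 0.99560 = 1.079751
Break-even inflation = 1.079751 − 1 → 7.98%.

7.98%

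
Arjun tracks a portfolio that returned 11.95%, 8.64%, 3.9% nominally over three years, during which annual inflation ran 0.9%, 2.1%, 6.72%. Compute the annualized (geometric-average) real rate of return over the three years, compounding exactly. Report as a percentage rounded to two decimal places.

Compound the nominal returns: 1.1195 × 1.0864 × 1.0390 = 1.26365757.
Compound inflation: 1.0090 × 1.0210 × 1.0672 = 1.09941770.
Deflate: 1.26365757 / 1.09941770 = 1.14938805.
Annualized real rate = 1.14938805^(1/3) − 1 = 4.7504% → 4.75%.

4.75%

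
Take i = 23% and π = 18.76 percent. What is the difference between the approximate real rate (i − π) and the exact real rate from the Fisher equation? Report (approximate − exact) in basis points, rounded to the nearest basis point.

Approximate: r ≈ 23.000% − 18.760% = 4.2400%
Exact: (1 + 0.2300)/(1 + 0.1876) − 1 = 3.5702%
Error = 4.2400% − 3.5702% = 0.6698% → 67 basis points.

67 basis points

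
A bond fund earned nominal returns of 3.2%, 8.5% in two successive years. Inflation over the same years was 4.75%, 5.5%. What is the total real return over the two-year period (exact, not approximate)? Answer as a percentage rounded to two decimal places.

Compound the nominal returns: 1.0320 × 1.0850 = 1.119720.
Compound inflation: 1.0475 × 1.0550 = 1.105113.
Deflate: 1.119720 / 1.105113 = 1.013218.
Total real return = 1.013218 − 1 → 1.32%.

1.32%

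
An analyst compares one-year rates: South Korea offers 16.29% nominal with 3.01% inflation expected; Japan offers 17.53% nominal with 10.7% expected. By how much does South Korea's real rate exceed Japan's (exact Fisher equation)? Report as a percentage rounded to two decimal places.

6.72%

South Korea: (1 + 0.1629)/(1 + 0.0301) − 1 = 12.8920%
Japan: (1 + 0.1753)/(1 + 0.1070) − 1 = 6.1698%
Differential = 12.8920% − 6.1698% = 6.7221% → 6.72%.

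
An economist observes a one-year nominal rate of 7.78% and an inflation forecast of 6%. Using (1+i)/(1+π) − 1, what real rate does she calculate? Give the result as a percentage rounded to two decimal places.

By the Fisher identity, 1 + r = (1 + i)/(1 + π).
1 + r = 1.07780 / 1.06000 = 1.016792
r = 1.016792 − 1 = 1.6792%, i.e. 1.68%.

1.68%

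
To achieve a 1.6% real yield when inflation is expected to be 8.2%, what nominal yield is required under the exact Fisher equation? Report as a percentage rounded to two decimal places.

9.93%

(1 + i) = (1 + r)(1 + π) = 1.01600 × 1.08200 = 1.099312
i = 1.099312 − 1, so the required nominal rate is 9.93%.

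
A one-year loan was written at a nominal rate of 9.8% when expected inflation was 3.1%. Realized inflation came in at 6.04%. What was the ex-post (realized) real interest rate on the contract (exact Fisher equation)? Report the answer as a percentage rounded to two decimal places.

Ex-post: (1 + 0.0980)/(1 + 0.0604) − 1 = 3.5458%
So the realized real rate is 3.55%.

3.55%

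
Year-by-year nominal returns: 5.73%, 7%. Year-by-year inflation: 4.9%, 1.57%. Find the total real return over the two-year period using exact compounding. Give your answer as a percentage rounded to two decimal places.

Nominal growth factor = 1.0573 × 1.0700 = 1.131311
Price-level growth factor = 1.0490 × 1.0157 = 1.065469
Real growth factor = 1.131311 / 1.065469 = 1.061796
Total real return = 1.061796 − 1 → 6.18%.

6.18%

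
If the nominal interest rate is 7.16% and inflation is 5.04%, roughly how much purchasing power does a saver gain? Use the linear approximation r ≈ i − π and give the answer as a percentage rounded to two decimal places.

r ≈ i − π = 7.16% − 5.04% = 2.12%.

2.12%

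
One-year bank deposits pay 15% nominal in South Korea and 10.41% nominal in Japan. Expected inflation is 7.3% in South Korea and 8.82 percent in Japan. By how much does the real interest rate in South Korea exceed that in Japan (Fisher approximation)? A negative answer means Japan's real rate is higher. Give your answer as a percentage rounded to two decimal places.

6.11%

South Korea: 15% − 7.3% = 7.700%
Japan: 10.41% − 8.82% = 1.590%
Differential = 6.110% → 6.11%.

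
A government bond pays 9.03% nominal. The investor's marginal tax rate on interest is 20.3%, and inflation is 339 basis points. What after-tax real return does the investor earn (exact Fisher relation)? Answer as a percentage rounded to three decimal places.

After-tax nominal return = 9.03% × (1 − 0.203) = 7.19691%.
1 + r = 1.0719691 / 1.03390 = 1.036821
After-tax real rate = 1.036821 − 1 → 3.682%.

3.682%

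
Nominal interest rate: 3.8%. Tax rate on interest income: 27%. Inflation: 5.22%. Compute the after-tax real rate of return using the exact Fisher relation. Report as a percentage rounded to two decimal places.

-2.32%

After-tax nominal return = 3.8% × (1 − 0.27) = 2.7740%.
1 + r = 1.02774 / 1.05220 = 0.976753
After-tax real rate = 0.976753 − 1 → -2.32%.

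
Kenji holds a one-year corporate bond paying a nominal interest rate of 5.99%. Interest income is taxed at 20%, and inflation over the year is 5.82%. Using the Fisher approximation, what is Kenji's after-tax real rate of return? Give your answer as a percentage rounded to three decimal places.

After-tax nominal return = 5.99% × (1 − 0.2) = 4.7920%.
r ≈ 4.7920% − 5.82% → -1.028%.

-1.028%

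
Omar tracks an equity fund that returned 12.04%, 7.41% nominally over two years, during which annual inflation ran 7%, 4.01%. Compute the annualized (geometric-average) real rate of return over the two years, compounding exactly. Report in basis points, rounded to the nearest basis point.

Nominal growth factor = 1.1204 × 1.0741 = 1.20342164
Price-level growth factor = 1.0700 × 1.0401 = 1.11290700
Real growth factor = 1.20342164 / 1.11290700 = 1.08133172
Annualized real rate = 1.08133172^(1/2) − 1 = 3.9871% → 399 basis points.

399 basis points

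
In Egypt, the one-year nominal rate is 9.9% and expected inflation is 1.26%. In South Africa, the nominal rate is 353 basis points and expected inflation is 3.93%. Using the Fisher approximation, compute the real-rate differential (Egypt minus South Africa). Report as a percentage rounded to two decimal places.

9.04%

Egypt: 9.9% − 1.26% = 8.640%
South Africa: 3.53% − 3.93% = -0.400%
Differential = 9.040% → 9.04%.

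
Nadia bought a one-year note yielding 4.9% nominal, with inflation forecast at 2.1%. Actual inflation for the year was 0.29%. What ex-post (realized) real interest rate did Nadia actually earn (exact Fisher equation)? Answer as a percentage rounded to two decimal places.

4.60%

Ex-post: (1 + 0.0490)/(1 + 0.0029) − 1 = 4.5967%
So the realized real rate is 4.60%.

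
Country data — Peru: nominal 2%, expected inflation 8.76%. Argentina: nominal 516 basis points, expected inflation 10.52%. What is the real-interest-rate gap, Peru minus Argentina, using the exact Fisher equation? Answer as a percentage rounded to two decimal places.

Peru: (1 + 0.0200)/(1 + 0.0876) − 1 = -6.2155%
Argentina: (1 + 0.0516)/(1 + 0.1052) − 1 = -4.8498%
Differential = -6.2155% − (-4.8498%) = -1.3657% → -1.37%.

-1.37%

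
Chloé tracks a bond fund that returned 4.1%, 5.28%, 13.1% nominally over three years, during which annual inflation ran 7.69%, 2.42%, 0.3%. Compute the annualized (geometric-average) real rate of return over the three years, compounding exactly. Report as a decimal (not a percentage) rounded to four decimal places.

0.0386

Compound the nominal returns: 1.0410 × 1.0528 × 1.1310 = 1.23953619.
Compound inflation: 1.0769 × 1.0242 × 1.0030 = 1.10626986.
Deflate: 1.23953619 / 1.10626986 = 1.12046457.
Annualized real rate = 1.12046457^(1/3) − 1 = 3.8642% → 0.0386.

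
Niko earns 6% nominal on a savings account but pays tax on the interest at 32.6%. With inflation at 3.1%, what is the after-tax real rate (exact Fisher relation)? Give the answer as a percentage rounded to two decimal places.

After-tax nominal return = 6% × (1 − 0.326) = 4.0440%.
1 + r = 1.04044 / 1.03100 = 1.009156
After-tax real rate = 1.009156 − 1 → 0.92%.

0.92%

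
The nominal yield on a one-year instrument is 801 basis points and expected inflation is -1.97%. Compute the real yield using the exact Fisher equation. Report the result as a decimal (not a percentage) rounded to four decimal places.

1 + r = 1.08010 / 0.98030 = 1.101806
r = 1.101806 − 1 = 10.1806%, i.e. 0.1018.

0.1018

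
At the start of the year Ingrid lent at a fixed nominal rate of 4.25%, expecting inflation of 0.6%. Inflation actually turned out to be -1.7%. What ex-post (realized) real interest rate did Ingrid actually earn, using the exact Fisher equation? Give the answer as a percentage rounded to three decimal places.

Ex-post: (1 + 0.0425)/(1 − 0.0170) − 1 = 6.0529%
So the realized real rate is 6.053%.

6.053%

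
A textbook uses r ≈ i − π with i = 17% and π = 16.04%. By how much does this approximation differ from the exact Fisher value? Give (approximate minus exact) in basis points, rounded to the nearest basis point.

Approximate: r ≈ 17.000% − 16.040% = 0.9600%
Exact: (1 + 0.1700)/(1 + 0.1604) − 1 = 0.8273%
Error = 0.9600% − 0.8273% = 0.1327% → 13 basis points.

13 basis points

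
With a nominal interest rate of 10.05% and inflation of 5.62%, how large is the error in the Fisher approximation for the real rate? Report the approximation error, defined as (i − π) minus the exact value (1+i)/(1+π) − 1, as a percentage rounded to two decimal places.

Approximate: r ≈ 10.050% − 5.620% = 4.4300%
Exact: (1 + 0.1005)/(1 + 0.0562) − 1 = 4.1943%
Error = 4.4300% − 4.1943% = 0.2357% → 0.24%.

0.24%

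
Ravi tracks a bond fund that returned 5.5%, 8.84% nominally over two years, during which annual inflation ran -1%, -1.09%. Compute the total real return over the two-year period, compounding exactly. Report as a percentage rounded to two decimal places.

17.26%

Compound the nominal returns: 1.0550 × 1.0884 = 1.148262.
Compound inflation: 0.9900 × 0.9891 = 0.979209.
Deflate: 1.148262 / 0.979209 = 1.172642.
Total real return = 1.172642 − 1 → 17.26%.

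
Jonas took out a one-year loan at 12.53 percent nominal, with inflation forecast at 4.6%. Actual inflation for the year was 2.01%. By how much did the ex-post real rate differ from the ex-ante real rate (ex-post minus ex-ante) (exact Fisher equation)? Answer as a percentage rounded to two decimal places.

2.73%

Ex-ante: (1 + 0.1253)/(1 + 0.0460) − 1 = 7.5813%
Ex-post: (1 + 0.1253)/(1 + 0.0201) − 1 = 10.3127%
Difference (ex-post − ex-ante) = 2.7315% → 2.73%.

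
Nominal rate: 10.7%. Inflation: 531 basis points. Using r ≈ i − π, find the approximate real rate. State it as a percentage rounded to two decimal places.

5.39%

r ≈ i − π = 10.7% − 5.31% = 5.39%.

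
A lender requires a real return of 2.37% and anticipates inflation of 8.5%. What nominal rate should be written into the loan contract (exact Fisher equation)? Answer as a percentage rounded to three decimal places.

11.071%

(1 + i) = (1 + r)(1 + π) = 1.02370 × 1.08500 = 1.1107145
i = 1.1107145 − 1, so the required nominal rate is 11.071%.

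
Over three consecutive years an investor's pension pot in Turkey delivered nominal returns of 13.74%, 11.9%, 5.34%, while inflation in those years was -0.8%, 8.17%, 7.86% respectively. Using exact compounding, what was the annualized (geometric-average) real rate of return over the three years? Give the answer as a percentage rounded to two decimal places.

5.02%

Compound the nominal returns: 1.1374 × 1.1190 × 1.0534 = 1.34071548.
Compound inflation: 0.9920 × 1.0817 × 1.0786 = 1.15738785.
Deflate: 1.34071548 / 1.15738785 = 1.15839775.
Annualized real rate = 1.15839775^(1/3) − 1 = 5.0234% → 5.02%.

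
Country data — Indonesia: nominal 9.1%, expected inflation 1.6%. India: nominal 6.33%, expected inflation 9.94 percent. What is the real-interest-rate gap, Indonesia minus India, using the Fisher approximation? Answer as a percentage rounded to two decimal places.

Indonesia: 9.1% − 1.6% = 7.500%
India: 6.33% − 9.94% = -3.610%
Differential = 11.110% → 11.11%.

11.11%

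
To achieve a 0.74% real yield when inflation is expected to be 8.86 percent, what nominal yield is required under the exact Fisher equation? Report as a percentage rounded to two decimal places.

9.67%

(1 + i) = (1 + r)(1 + π) = 1.00740 × 1.08860 = 1.09665564
i = 1.09665564 − 1, so the required nominal rate is 9.67%.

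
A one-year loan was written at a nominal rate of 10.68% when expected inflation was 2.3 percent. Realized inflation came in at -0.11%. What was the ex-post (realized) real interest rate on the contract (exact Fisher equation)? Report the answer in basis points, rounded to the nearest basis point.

Ex-post: (1 + 0.1068)/(1 − 0.0011) − 1 = 10.8019%
So the realized real rate is 1080 basis points.

1080 basis points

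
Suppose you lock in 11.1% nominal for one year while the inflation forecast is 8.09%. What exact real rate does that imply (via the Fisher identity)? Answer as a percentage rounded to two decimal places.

By the Fisher identity, 1 + r = (1 + i)/(1 + π).
1 + r = 1.11100 / 1.08090 = 1.027847
r = 1.027847 − 1 = 2.7847%, i.e. 2.78%.

2.78%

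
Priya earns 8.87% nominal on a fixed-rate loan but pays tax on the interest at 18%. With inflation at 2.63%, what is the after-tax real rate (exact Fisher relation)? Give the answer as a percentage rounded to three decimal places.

After-tax nominal return = 8.87% × (1 − 0.18) = 7.2734%.
1 + r = 1.072734 / 1.02630 = 1.045244
After-tax real rate = 1.045244 − 1 → 4.524%.

4.524%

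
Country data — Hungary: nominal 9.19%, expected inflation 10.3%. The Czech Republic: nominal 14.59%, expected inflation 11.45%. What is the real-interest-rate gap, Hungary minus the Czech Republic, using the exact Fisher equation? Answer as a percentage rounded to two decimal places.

Hungary: (1 + 0.0919)/(1 + 0.1030) − 1 = -1.0063%
The Czech Republic: (1 + 0.1459)/(1 + 0.1145) − 1 = 2.8174%
Differential = -1.0063% − 2.8174% = -3.8238% → -3.82%.

-3.82%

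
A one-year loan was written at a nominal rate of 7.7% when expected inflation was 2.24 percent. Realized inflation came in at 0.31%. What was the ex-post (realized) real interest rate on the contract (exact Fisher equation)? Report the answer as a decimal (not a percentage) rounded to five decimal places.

0.07367

Ex-post: (1 + 0.0770)/(1 + 0.0031) − 1 = 7.3672%
So the realized real rate is 0.07367.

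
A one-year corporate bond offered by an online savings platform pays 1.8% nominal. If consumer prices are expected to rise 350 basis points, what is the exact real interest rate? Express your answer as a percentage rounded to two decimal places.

1 + r = 1.01800 / 1.03500 = 0.983575
r = 0.983575 − 1 = -1.6425%, i.e. -1.64%.

-1.64%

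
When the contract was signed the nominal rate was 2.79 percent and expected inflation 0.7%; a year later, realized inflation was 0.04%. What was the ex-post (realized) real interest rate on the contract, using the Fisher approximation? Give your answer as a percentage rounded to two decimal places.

2.75%

Ex-post: 2.79% − 0.04% = 2.750%
So the realized real rate is 2.75%.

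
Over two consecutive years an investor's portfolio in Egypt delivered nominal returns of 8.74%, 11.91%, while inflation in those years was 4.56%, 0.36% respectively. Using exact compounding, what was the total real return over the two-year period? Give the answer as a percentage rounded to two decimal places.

15.97%

Compound the nominal returns: 1.0874 × 1.1191 = 1.216909.
Compound inflation: 1.0456 × 1.0036 = 1.049364.
Deflate: 1.216909 / 1.049364 = 1.159664.
Total real return = 1.159664 − 1 → 15.97%.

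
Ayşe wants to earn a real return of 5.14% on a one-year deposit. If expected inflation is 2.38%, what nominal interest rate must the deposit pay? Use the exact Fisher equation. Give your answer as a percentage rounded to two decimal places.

7.64%

(1 + i) = (1 + r)(1 + π) = 1.05140 × 1.02380 = 1.07642332
i = 1.07642332 − 1, so the required nominal rate is 7.64%.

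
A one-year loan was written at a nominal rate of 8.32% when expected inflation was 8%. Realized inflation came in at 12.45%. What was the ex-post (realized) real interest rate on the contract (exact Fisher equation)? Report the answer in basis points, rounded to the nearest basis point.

Ex-post: (1 + 0.0832)/(1 + 0.1245) − 1 = -3.6727%
So the realized real rate is -367 basis points.

-367 basis points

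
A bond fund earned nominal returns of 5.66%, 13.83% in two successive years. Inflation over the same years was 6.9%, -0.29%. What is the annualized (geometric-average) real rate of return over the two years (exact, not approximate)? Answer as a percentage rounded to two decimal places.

Nominal growth factor = 1.0566 × 1.1383 = 1.20272778
Price-level growth factor = 1.0690 × 0.9971 = 1.06589990
Real growth factor = 1.20272778 / 1.06589990 = 1.12836841
Annualized real rate = 1.12836841^(1/2) − 1 = 6.2247% → 6.22%.

6.22%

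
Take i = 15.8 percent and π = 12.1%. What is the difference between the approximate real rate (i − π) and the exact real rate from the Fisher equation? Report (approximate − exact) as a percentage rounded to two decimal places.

0.40%

Approximate: r ≈ 15.800% − 12.100% = 3.7000%
Exact: (1 + 0.1580)/(1 + 0.1210) − 1 = 3.3006%
Error = 3.7000% − 3.3006% = 0.3994% → 0.40%.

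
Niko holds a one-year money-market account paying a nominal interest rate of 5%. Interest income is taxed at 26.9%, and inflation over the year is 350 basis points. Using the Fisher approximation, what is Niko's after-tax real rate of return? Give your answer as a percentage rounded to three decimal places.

0.155%

After-tax nominal return = 5% × (1 − 0.269) = 3.6550%.
r ≈ 3.6550% − 3.5% → 0.155%.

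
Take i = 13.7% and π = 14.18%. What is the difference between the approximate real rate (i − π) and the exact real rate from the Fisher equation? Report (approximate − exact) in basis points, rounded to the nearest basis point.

Approximate: r ≈ 13.700% − 14.180% = -0.4800%
Exact: (1 + 0.1370)/(1 + 0.1418) − 1 = -0.4204%
Error = -0.4800% − (-0.4204%) = -0.0596% → -6 basis points.

-6 basis points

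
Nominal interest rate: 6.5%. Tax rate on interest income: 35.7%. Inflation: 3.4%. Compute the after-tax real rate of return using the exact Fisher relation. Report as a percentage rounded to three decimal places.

After-tax nominal return = 6.5% × (1 − 0.357) = 4.1795%.
1 + r = 1.041795 / 1.03400 = 1.007539
After-tax real rate = 1.007539 − 1 → 0.754%.

0.754%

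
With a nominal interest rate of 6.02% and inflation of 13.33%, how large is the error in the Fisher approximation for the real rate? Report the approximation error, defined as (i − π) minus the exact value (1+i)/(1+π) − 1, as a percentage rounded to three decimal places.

Approximate: r ≈ 6.020% − 13.330% = -7.3100%
Exact: (1 + 0.0602)/(1 + 0.1333) − 1 = -6.4502%
Error = -7.3100% − (-6.4502%) = -0.8598% → -0.860%.

-0.860%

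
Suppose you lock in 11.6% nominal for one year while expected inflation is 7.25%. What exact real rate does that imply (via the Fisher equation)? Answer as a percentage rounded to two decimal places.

1 + r = 1.11600 / 1.07250 = 1.040559
r = 1.040559 − 1 = 4.0559%, i.e. 4.06%.

4.06%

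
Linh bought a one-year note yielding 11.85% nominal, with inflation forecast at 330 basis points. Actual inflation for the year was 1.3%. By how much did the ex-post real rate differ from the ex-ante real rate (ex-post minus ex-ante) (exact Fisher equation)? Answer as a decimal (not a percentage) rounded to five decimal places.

Ex-ante: (1 + 0.1185)/(1 + 0.0330) − 1 = 8.2769%
Ex-post: (1 + 0.1185)/(1 + 0.0130) − 1 = 10.4146%
Difference (ex-post − ex-ante) = 2.1377% → 0.02138.

0.02138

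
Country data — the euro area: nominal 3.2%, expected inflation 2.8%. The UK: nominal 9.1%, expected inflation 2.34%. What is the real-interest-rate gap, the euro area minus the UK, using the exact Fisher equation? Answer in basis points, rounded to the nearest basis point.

The euro area: (1 + 0.0320)/(1 + 0.0280) − 1 = 0.3891%
The UK: (1 + 0.0910)/(1 + 0.0234) − 1 = 6.6054%
Differential = 0.3891% − 6.6054% = -6.2163% → -622 basis points.

-622 basis points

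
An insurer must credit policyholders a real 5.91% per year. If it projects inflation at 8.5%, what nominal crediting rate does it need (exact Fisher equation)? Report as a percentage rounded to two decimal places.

(1 + i) = (1 + r)(1 + π) = 1.05910 × 1.08500 = 1.1491235
i = 1.1491235 − 1, so the required nominal rate is 14.91%.

14.91%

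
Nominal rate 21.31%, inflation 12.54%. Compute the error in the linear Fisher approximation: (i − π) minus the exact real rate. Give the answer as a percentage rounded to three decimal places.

0.977%

Approximate: r ≈ 21.310% − 12.540% = 8.7700%
Exact: (1 + 0.2131)/(1 + 0.1254) − 1 = 7.7928%
Error = 8.7700% − 7.7928% = 0.9772% → 0.977%.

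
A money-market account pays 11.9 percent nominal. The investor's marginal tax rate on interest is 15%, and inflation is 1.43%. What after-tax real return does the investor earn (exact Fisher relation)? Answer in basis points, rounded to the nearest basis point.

After-tax nominal return = 11.9% × (1 − 0.15) = 10.1150%.
1 + r = 1.10115 / 1.01430 = 1.085626
After-tax real rate = 1.085626 − 1 → 856 basis points.

856 basis points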